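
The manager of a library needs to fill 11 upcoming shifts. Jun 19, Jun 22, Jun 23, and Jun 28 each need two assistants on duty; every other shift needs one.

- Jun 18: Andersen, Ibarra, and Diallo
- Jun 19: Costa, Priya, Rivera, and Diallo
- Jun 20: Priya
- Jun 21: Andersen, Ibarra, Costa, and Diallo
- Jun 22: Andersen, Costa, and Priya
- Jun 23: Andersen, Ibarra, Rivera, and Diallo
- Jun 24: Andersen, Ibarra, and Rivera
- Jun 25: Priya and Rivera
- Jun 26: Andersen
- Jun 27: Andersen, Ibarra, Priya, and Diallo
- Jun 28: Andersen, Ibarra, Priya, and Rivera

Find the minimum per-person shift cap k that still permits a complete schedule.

3

With 6 assistants and 15 worker-slots to fill, someone must work at least ⌈15/6⌉ = 3 shifts, so k ≥ 3.
k = 3 works: Jun 18→Andersen, Jun 19→Costa+Rivera, Jun 20→Priya, Jun 21→Ibarra, Jun 22→Andersen+Costa, Jun 23→Rivera+Diallo, Jun 24→Ibarra, Jun 25→Priya, Jun 26→Andersen, Jun 27→Ibarra, Jun 28→Priya+Rivera.
Loads: Andersen 3, Ibarra 3, Costa 2, Priya 3, Rivera 3, Diallo 1 — all ≤ 3.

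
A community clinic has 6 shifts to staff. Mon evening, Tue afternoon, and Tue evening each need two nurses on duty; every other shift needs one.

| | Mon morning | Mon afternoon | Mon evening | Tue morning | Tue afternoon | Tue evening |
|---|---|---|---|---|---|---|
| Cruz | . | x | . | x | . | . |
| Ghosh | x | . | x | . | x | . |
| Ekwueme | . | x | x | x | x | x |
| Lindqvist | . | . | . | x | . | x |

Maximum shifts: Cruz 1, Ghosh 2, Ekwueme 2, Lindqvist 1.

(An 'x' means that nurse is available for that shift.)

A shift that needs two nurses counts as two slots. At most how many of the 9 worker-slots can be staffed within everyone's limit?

Total capacity across all nurses is 1+2+2+1 = 6, and 9 slots are needed, so at most 6 can be filled.
An assignment achieving 6: Mon morning→Ghosh, Mon afternoon→Cruz, Mon evening→Ghosh+Ekwueme, Tue afternoon→Ekwueme, Tue evening→Lindqvist.
Loads: Cruz 1/1, Ghosh 2/2, Ekwueme 2/2, Lindqvist 1/1.

6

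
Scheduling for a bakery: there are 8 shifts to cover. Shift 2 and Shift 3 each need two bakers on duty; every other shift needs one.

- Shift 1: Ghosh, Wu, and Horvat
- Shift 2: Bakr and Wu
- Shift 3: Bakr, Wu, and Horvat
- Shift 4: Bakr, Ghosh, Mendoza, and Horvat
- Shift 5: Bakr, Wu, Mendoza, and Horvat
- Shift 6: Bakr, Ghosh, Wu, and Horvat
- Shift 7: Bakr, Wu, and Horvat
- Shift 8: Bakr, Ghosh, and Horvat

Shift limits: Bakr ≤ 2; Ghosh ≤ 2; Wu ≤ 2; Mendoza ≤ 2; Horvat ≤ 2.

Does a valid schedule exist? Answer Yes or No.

Shift 2 can only be covered by Bakr and Wu, so that assignment is forced.
One valid schedule: Shift 1→Ghosh, Shift 2→Bakr+Wu, Shift 3→Bakr+Wu, Shift 4→Mendoza, Shift 5→Mendoza, Shift 6→Horvat, Shift 7→Horvat, Shift 8→Ghosh.
Loads: Bakr 2/2, Ghosh 2/2, Wu 2/2, Mendoza 2/2, Horvat 2/2 — all within limits.

Yes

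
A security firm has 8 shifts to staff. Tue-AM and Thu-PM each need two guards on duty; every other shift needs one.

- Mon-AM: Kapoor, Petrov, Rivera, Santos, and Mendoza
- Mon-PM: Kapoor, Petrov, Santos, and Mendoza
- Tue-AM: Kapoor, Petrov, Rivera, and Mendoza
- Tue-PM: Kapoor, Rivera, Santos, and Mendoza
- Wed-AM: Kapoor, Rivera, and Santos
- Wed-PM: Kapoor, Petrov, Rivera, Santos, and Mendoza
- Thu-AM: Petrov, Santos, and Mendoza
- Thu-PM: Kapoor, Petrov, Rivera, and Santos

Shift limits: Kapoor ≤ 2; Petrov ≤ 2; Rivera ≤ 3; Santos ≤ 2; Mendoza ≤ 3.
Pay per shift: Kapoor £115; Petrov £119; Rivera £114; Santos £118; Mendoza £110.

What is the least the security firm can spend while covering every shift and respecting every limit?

£1138

Picking the cheapest available guard for each shift independently would cost £1117, but that ignores the shift limits.
An optimal schedule: Mon-AM→Rivera, Mon-PM→Mendoza, Tue-AM→Rivera+Kapoor, Tue-PM→Mendoza, Wed-AM→Rivera, Wed-PM→Santos, Thu-AM→Mendoza, Thu-PM→Kapoor+Santos.
Total: 114 + 110 + 114 + 115 + 110 + 114 + 118 + 110 + 115 + 118 = £1138.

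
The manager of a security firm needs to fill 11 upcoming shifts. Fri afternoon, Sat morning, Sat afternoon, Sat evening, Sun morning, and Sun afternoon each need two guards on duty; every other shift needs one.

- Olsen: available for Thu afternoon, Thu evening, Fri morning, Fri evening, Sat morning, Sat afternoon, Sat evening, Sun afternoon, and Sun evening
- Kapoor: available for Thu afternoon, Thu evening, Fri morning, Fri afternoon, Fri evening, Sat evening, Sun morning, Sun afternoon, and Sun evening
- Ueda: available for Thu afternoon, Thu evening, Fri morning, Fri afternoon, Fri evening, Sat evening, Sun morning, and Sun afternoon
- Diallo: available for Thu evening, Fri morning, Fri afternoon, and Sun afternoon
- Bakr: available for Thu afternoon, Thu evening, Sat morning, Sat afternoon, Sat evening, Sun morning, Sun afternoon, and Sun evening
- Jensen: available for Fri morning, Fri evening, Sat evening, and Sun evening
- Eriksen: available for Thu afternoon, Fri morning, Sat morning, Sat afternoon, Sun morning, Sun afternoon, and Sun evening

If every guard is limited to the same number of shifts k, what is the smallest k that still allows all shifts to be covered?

With 7 guards and 17 worker-slots to fill, someone must work at least ⌈17/7⌉ = 3 shifts, so k ≥ 3.
k = 3 works: Thu afternoon→Kapoor, Thu evening→Kapoor, Fri morning→Diallo, Fri afternoon→Kapoor+Ueda, Fri evening→Olsen, Sat morning→Olsen+Bakr, Sat afternoon→Olsen+Bakr, Sat evening→Ueda+Jensen, Sun morning→Ueda+Eriksen, Sun afternoon→Diallo+Eriksen, Sun evening→Bakr.
Loads: Olsen 3, Kapoor 3, Ueda 3, Diallo 2, Bakr 3, Jensen 1, Eriksen 2 — all ≤ 3.

3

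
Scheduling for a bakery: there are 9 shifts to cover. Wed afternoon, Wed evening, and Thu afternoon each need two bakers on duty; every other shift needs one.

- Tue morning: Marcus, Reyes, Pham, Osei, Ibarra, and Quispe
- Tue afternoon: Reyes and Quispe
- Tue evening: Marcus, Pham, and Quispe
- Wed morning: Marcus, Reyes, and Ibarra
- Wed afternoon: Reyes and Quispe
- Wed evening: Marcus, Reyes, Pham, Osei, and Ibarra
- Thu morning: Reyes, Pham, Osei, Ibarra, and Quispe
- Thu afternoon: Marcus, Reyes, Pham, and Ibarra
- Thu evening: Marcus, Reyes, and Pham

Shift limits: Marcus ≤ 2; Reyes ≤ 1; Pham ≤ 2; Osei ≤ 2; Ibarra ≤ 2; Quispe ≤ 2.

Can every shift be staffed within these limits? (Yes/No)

No

Total capacity is 2+1+2+2+2+2 = 11 but 12 worker-slots are needed — infeasible.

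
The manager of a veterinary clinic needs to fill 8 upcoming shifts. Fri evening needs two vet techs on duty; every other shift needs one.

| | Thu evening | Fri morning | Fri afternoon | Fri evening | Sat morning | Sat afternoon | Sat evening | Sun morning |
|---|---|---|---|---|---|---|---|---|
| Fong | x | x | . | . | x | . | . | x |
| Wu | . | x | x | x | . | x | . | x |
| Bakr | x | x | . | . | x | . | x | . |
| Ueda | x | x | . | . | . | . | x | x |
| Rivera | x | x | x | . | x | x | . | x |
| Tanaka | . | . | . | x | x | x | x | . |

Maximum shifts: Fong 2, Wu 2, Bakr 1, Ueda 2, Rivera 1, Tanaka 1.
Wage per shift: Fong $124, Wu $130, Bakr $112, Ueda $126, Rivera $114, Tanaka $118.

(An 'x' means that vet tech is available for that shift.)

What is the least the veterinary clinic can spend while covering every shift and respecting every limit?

$1104

Fri evening can only be covered by Wu and Tanaka, so that assignment is forced.
Picking the cheapest available vet tech for each shift independently would cost $1038, but that ignores the shift limits.
An optimal schedule: Thu evening→Fong, Fri morning→Ueda, Fri afternoon→Wu, Fri evening→Wu+Tanaka, Sat morning→Fong, Sat afternoon→Rivera, Sat evening→Bakr, Sun morning→Ueda.
Total: 124 + 126 + 130 + 130 + 118 + 124 + 114 + 112 + 126 = $1104.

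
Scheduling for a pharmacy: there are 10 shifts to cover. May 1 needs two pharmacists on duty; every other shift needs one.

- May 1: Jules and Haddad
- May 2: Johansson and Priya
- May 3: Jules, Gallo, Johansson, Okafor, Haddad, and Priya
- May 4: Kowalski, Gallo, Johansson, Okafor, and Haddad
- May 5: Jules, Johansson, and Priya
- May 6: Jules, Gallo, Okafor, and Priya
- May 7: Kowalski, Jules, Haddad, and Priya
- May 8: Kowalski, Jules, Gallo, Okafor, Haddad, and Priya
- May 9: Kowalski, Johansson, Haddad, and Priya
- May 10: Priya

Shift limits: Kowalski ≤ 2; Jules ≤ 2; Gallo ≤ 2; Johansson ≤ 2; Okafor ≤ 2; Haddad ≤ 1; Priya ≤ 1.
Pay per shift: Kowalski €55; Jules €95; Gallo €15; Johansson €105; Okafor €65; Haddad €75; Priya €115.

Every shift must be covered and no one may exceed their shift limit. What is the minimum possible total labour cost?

May 1 can only be covered by Jules and Haddad, so that assignment is forced.
May 10 can only be covered by Priya, so that assignment is forced.
Picking the cheapest available pharmacist for each shift independently would cost €655, but that ignores the shift limits.
An optimal schedule: May 1→Haddad+Jules, May 2→Johansson, May 3→Okafor, May 4→Gallo, May 5→Jules, May 6→Gallo, May 7→Kowalski, May 8→Okafor, May 9→Kowalski, May 10→Priya.
Total: 75 + 95 + 105 + 65 + 15 + 95 + 15 + 55 + 65 + 55 + 115 = €755.

€755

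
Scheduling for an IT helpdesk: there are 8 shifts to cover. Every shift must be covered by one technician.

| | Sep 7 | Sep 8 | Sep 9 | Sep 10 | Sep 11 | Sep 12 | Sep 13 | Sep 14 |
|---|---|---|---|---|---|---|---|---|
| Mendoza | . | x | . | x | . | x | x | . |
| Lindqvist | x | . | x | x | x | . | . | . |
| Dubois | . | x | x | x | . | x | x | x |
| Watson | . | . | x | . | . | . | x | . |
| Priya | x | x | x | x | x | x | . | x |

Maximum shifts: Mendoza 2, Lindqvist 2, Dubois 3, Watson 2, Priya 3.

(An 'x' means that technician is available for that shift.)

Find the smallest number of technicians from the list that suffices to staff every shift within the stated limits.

8 slots to fill and no one can take more than 3, so at least ⌈8/3⌉ = 3 technicians are needed.
Mendoza, Dubois, and Priya alone can cover everything: Sep 7→Priya, Sep 8→Mendoza, Sep 9→Dubois, Sep 10→Dubois, Sep 11→Priya, Sep 12→Priya, Sep 13→Mendoza, Sep 14→Dubois.

3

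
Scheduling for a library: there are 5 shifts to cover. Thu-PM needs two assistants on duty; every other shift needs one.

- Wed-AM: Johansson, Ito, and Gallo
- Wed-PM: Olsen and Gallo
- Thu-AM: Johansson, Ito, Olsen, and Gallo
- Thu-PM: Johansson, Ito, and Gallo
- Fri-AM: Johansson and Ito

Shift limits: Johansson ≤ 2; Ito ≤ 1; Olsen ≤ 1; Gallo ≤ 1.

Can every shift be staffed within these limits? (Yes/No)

No

Shifts {Wed-AM, Wed-PM, Thu-AM, Thu-PM, Fri-AM} need 6 worker-slots in total, but the assistants available for any of those shifts (Johansson, Ito, Olsen, and Gallo) can supply at most 5 among them. So no valid schedule exists.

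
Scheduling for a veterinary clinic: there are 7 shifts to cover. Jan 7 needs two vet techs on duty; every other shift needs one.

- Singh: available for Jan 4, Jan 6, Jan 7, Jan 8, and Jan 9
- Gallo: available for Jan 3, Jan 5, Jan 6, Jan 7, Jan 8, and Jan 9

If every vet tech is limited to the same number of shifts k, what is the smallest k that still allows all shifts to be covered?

4

With 2 vet techs and 8 worker-slots to fill, someone must work at least ⌈8/2⌉ = 4 shifts, so k ≥ 4.
k = 4 works: Jan 3→Gallo, Jan 4→Singh, Jan 5→Gallo, Jan 6→Singh, Jan 7→Singh+Gallo, Jan 8→Singh, Jan 9→Gallo.
Loads: Singh 4, Gallo 4 — all ≤ 4.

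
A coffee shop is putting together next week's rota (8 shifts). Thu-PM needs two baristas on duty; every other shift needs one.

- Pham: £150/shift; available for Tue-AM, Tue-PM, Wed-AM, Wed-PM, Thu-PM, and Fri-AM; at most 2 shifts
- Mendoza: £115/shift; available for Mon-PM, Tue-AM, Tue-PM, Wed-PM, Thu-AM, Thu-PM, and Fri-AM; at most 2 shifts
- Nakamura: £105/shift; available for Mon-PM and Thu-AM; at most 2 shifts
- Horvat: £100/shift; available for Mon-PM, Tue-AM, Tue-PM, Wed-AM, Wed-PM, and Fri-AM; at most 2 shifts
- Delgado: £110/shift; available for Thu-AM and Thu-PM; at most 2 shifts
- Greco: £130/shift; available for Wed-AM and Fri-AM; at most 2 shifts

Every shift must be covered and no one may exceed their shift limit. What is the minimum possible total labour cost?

£1010

Picking the cheapest available barista for each shift independently would cost £930, but that ignores the shift limits.
An optimal schedule: Mon-PM→Nakamura, Tue-AM→Horvat, Tue-PM→Horvat, Wed-AM→Greco, Wed-PM→Mendoza, Thu-AM→Nakamura, Thu-PM→Delgado+Mendoza, Fri-AM→Greco.
Total: 105 + 100 + 100 + 130 + 115 + 105 + 110 + 115 + 130 = £1010.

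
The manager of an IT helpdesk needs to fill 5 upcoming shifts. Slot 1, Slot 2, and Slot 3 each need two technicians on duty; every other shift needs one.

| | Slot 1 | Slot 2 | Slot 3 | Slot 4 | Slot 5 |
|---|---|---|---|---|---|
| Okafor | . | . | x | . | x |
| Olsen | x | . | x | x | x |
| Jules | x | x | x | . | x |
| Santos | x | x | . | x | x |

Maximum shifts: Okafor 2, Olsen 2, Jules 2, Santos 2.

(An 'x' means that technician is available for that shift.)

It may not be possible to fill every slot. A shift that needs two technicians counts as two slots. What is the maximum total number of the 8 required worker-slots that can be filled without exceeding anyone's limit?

8

Total capacity across all technicians is 2+2+2+2 = 8, and 8 slots are needed, so at most 8 can be filled.
An assignment achieving 8: Slot 1→Olsen+Santos, Slot 2→Jules+Santos, Slot 3→Okafor+Jules, Slot 4→Olsen, Slot 5→Okafor.
Loads: Okafor 2/2, Olsen 2/2, Jules 2/2, Santos 2/2.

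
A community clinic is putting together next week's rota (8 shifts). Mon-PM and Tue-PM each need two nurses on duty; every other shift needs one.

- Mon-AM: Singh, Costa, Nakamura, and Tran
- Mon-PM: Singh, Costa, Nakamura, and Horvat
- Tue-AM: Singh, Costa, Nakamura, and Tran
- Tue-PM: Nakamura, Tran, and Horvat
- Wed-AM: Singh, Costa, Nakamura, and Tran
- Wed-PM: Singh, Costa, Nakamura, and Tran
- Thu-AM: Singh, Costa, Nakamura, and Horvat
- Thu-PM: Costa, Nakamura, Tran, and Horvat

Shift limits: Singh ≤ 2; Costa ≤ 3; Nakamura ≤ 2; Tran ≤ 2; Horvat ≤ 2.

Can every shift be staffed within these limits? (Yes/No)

One valid schedule: Mon-AM→Singh, Mon-PM→Nakamura+Horvat, Tue-AM→Singh, Tue-PM→Nakamura+Tran, Wed-AM→Costa, Wed-PM→Costa, Thu-AM→Costa, Thu-PM→Tran.
Loads: Singh 2/2, Costa 3/3, Nakamura 2/2, Tran 2/2, Horvat 1/2 — all within limits.

Yes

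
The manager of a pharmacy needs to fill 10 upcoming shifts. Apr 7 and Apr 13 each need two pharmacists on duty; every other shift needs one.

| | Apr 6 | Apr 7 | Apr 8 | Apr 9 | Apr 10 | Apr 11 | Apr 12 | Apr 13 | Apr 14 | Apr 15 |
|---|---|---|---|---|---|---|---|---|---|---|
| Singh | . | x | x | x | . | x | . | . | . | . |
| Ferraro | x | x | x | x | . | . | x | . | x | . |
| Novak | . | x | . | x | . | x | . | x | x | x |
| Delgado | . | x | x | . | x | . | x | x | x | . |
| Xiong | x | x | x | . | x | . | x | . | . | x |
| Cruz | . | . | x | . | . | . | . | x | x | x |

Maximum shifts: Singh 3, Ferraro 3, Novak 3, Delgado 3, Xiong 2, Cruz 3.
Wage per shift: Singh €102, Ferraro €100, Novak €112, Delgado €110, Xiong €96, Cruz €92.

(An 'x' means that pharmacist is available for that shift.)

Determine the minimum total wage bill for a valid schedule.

€1184

Picking the cheapest available pharmacist for each shift independently would cost €1164, but that ignores the shift limits.
An optimal schedule: Apr 6→Xiong, Apr 7→Ferraro+Singh, Apr 8→Singh, Apr 9→Ferraro, Apr 10→Xiong, Apr 11→Singh, Apr 12→Ferraro, Apr 13→Cruz+Delgado, Apr 14→Cruz, Apr 15→Cruz.
Total: 96 + 100 + 102 + 102 + 100 + 96 + 102 + 100 + 92 + 110 + 92 + 92 = €1184.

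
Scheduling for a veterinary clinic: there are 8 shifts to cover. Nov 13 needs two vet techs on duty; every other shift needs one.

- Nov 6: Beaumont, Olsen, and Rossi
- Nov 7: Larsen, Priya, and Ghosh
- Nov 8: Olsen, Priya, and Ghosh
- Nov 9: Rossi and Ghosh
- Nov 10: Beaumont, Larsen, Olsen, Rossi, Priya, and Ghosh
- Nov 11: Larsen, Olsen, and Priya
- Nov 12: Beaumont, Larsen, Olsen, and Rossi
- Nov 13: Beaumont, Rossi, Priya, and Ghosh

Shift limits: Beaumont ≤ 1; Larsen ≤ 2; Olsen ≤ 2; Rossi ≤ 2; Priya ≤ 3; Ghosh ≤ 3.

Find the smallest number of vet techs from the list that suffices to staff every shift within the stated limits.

9 slots to fill and no one can take more than 3, so at least ⌈9/3⌉ = 3 vet techs are needed.
Any 3 vet techs together have capacity at most 3+3+2 = 8 < 9 slots, so 3 can never suffice.
Beaumont, Larsen, Priya, and Ghosh alone can cover everything: Nov 6→Beaumont, Nov 7→Priya, Nov 8→Priya, Nov 9→Ghosh, Nov 10→Ghosh, Nov 11→Larsen, Nov 12→Larsen, Nov 13→Priya+Ghosh.

4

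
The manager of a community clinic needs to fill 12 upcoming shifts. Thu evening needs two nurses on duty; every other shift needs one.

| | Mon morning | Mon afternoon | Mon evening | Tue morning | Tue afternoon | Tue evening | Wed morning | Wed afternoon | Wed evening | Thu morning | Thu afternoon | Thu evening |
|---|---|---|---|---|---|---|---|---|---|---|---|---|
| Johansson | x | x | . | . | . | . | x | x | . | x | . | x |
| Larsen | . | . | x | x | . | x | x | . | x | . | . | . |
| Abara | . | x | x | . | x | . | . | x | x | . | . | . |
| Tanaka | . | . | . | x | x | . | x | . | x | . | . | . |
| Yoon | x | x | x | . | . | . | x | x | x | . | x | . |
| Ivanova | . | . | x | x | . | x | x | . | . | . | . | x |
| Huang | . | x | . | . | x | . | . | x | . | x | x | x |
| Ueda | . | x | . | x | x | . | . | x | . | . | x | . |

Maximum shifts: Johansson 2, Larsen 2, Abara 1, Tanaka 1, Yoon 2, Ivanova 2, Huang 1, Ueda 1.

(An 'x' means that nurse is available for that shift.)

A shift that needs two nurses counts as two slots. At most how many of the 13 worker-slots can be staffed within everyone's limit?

12

Total capacity across all nurses is 2+2+1+1+2+2+1+1 = 12, and 13 slots are needed, so at most 12 can be filled.
An assignment achieving 12: Mon morning→Johansson, Mon afternoon→Ueda, Mon evening→Larsen, Tue morning→Tanaka, Tue afternoon→Abara, Tue evening→Larsen, Wed morning→Ivanova, Wed evening→Yoon, Thu morning→Johansson, Thu afternoon→Yoon, Thu evening→Ivanova+Huang.
Loads: Johansson 2/2, Larsen 2/2, Abara 1/1, Tanaka 1/1, Yoon 2/2, Ivanova 2/2, Huang 1/1, Ueda 1/1.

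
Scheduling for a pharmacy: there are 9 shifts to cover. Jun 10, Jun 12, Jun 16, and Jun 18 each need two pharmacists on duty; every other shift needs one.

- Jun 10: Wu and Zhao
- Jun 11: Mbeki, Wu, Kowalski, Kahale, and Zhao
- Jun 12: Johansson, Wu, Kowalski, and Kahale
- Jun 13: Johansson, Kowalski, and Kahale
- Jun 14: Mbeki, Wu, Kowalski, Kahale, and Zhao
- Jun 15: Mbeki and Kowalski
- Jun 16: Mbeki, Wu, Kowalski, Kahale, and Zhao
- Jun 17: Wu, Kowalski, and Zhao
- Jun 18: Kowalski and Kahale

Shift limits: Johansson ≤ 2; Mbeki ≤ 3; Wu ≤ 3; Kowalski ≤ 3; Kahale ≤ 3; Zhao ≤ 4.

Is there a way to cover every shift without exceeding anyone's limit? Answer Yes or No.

Jun 10 can only be covered by Wu and Zhao, so that assignment is forced.
Jun 18 can only be covered by Kowalski and Kahale, so that assignment is forced.
One valid schedule: Jun 10→Wu+Zhao, Jun 11→Mbeki, Jun 12→Johansson+Wu, Jun 13→Johansson, Jun 14→Mbeki, Jun 15→Mbeki, Jun 16→Kowalski+Kahale, Jun 17→Wu, Jun 18→Kowalski+Kahale.
Loads: Johansson 2/2, Mbeki 3/3, Wu 3/3, Kowalski 2/3, Kahale 2/3, Zhao 1/4 — all within limits.

Yes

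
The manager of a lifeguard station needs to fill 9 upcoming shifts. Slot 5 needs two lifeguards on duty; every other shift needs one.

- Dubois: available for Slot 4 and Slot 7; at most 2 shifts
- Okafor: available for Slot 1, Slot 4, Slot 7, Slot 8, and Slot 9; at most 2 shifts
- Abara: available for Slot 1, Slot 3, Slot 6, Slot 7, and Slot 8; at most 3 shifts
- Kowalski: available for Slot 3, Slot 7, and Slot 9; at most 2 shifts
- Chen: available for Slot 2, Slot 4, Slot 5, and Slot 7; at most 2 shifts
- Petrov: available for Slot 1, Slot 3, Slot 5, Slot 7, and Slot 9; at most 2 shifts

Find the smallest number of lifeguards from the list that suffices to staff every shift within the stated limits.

5

10 slots to fill and no one can take more than 3, so at least ⌈10/3⌉ = 4 lifeguards are needed.
Any 4 lifeguards together have capacity at most 3+2+2+2 = 9 < 10 slots, so 4 can never suffice.
Dubois, Okafor, Abara, Chen, and Petrov alone can cover everything: Slot 1→Abara, Slot 2→Chen, Slot 3→Abara, Slot 4→Dubois, Slot 5→Chen+Petrov, Slot 6→Abara, Slot 7→Dubois, Slot 8→Okafor, Slot 9→Okafor.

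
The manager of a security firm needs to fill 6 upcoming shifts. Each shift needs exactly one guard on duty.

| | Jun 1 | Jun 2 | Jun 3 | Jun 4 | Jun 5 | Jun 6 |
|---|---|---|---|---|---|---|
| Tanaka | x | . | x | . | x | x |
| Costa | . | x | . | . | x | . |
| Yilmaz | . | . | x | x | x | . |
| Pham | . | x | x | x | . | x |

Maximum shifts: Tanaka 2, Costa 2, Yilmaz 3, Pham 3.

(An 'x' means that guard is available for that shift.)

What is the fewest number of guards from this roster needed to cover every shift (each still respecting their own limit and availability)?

3

6 slots to fill and no one can take more than 3, so at least ⌈6/3⌉ = 2 guards are needed.
No set of 2 guards can cover every shift (each such set leaves at least one shift with no one available or exceeds a cap).
Tanaka, Costa, and Yilmaz alone can cover everything: Jun 1→Tanaka, Jun 2→Costa, Jun 3→Yilmaz, Jun 4→Yilmaz, Jun 5→Costa, Jun 6→Tanaka.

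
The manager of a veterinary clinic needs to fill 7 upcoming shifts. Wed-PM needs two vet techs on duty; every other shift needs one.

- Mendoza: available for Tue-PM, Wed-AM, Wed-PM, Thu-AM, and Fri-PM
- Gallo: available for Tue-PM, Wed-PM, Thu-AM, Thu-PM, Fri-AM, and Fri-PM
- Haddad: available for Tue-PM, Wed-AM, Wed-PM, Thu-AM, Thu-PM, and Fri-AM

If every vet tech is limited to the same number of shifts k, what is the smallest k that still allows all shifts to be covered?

With 3 vet techs and 8 worker-slots to fill, someone must work at least ⌈8/3⌉ = 3 shifts, so k ≥ 3.
k = 3 works: Tue-PM→Mendoza, Wed-AM→Mendoza, Wed-PM→Gallo+Haddad, Thu-AM→Haddad, Thu-PM→Gallo, Fri-AM→Gallo, Fri-PM→Mendoza.
Loads: Mendoza 3, Gallo 3, Haddad 2 — all ≤ 3.

3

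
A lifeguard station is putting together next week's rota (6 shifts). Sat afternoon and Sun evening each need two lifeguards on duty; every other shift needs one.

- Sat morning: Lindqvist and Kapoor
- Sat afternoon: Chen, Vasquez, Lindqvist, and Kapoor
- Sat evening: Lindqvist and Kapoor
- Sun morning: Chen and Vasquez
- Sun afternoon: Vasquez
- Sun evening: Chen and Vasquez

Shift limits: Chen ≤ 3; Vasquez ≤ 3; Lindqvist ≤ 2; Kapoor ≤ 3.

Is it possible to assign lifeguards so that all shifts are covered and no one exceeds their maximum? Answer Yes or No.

Yes

Sun afternoon can only be covered by Vasquez, so that assignment is forced.
Sun evening can only be covered by Chen and Vasquez, so that assignment is forced.
One valid schedule: Sat morning→Lindqvist, Sat afternoon→Chen+Vasquez, Sat evening→Lindqvist, Sun morning→Chen, Sun afternoon→Vasquez, Sun evening→Chen+Vasquez.
Loads: Chen 3/3, Vasquez 3/3, Lindqvist 2/2, Kapoor 0/3 — all within limits.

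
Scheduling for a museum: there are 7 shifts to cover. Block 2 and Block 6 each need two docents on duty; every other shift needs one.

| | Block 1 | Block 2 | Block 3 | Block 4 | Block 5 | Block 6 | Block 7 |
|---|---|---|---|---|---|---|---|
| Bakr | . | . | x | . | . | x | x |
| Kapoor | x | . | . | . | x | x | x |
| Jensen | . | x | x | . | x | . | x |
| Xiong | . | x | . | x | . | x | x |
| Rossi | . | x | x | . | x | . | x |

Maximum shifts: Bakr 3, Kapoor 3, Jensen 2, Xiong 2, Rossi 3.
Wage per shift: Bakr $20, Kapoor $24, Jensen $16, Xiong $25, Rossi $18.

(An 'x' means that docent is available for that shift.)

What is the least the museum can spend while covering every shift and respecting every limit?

Block 1 can only be covered by Kapoor, so that assignment is forced.
Block 4 can only be covered by Xiong, so that assignment is forced.
Picking the cheapest available docent for each shift independently would cost $175, but that ignores the shift limits.
An optimal schedule: Block 1→Kapoor, Block 2→Jensen+Rossi, Block 3→Jensen, Block 4→Xiong, Block 5→Rossi, Block 6→Bakr+Kapoor, Block 7→Rossi.
Total: 24 + 16 + 18 + 16 + 25 + 18 + 20 + 24 + 18 = $179.

$179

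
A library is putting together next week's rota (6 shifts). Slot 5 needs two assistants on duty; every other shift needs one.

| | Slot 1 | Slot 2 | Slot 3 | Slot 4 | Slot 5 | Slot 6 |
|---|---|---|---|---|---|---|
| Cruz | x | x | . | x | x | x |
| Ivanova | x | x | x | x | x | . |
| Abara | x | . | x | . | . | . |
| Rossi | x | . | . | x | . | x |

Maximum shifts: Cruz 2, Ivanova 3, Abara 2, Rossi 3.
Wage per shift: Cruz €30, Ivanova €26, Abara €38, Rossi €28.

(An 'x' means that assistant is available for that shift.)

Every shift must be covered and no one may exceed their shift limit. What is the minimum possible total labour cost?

€192

Slot 5 can only be covered by Cruz and Ivanova, so that assignment is forced.
Picking the cheapest available assistant for each shift independently would cost €188, but that ignores the shift limits.
An optimal schedule: Slot 1→Rossi, Slot 2→Ivanova, Slot 3→Ivanova, Slot 4→Rossi, Slot 5→Ivanova+Cruz, Slot 6→Rossi.
Total: 28 + 26 + 26 + 28 + 26 + 30 + 28 = €192.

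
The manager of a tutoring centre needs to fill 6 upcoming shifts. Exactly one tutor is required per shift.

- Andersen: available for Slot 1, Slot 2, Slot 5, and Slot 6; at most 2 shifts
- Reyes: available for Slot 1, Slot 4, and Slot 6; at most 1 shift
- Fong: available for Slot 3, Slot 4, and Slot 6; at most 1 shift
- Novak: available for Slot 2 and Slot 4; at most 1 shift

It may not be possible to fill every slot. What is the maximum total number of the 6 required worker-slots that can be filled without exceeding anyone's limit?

Total capacity across all tutors is 2+1+1+1 = 5, and 6 slots are needed, so at most 5 can be filled.
An assignment achieving 5: Slot 1→Andersen, Slot 2→Novak, Slot 3→Fong, Slot 4→Reyes, Slot 5→Andersen.
Loads: Andersen 2/2, Reyes 1/1, Fong 1/1, Novak 1/1.

5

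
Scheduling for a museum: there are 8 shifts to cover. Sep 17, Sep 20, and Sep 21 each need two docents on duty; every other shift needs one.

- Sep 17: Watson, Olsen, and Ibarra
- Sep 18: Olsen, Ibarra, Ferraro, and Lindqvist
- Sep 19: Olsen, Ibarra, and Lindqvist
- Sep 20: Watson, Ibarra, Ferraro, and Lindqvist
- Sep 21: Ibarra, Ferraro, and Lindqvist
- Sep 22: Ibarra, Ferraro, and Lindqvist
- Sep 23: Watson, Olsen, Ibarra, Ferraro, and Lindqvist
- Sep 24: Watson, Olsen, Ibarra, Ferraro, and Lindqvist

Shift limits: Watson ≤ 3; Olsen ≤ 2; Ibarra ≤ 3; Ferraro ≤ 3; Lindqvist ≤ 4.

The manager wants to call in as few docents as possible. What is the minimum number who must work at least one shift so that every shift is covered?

4

11 slots to fill and no one can take more than 4, so at least ⌈11/4⌉ = 3 docents are needed.
Any 3 docents together have capacity at most 4+3+3 = 10 < 11 slots, so 3 can never suffice.
Watson, Olsen, Ibarra, and Ferraro alone can cover everything: Sep 17→Watson+Olsen, Sep 18→Ibarra, Sep 19→Olsen, Sep 20→Watson+Ferraro, Sep 21→Ibarra+Ferraro, Sep 22→Ibarra, Sep 23→Watson, Sep 24→Ferraro.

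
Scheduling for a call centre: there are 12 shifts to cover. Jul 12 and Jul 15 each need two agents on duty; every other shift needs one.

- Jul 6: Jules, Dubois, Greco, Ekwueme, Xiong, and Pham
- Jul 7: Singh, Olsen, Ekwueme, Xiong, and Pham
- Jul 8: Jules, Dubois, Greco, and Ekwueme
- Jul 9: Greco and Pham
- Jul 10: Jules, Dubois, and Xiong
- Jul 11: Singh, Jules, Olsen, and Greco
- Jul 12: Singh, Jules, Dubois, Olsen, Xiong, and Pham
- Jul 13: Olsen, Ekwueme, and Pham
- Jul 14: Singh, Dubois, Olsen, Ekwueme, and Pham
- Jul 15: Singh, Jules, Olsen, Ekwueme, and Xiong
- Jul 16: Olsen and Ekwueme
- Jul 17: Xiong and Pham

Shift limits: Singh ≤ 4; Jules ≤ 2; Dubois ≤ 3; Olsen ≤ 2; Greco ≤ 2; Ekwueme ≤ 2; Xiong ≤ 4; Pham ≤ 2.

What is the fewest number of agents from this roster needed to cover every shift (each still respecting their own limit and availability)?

5

14 slots to fill and no one can take more than 4, so at least ⌈14/4⌉ = 4 agents are needed.
Any 4 agents together have capacity at most 4+4+3+2 = 13 < 14 slots, so 4 can never suffice.
Singh, Jules, Olsen, Greco, and Xiong alone can cover everything: Jul 6→Greco, Jul 7→Xiong, Jul 8→Jules, Jul 9→Greco, Jul 10→Jules, Jul 11→Singh, Jul 12→Singh+Xiong, Jul 13→Olsen, Jul 14→Singh, Jul 15→Singh+Xiong, Jul 16→Olsen, Jul 17→Xiong.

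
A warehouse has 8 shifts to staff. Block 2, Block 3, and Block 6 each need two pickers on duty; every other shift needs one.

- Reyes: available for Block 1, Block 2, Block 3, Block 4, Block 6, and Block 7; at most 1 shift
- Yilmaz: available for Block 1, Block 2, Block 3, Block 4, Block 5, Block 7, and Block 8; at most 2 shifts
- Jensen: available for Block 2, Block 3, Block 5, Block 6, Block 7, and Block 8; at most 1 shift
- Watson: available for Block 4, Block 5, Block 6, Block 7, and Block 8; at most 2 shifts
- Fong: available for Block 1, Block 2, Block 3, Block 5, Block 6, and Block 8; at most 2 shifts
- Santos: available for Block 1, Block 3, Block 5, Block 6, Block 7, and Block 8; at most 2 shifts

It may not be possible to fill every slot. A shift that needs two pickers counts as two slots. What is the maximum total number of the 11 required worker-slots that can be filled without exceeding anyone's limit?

10

Total capacity across all pickers is 1+2+1+2+2+2 = 10, and 11 slots are needed, so at most 10 can be filled.
An assignment achieving 10: Block 1→Yilmaz, Block 2→Yilmaz+Jensen, Block 3→Fong+Santos, Block 4→Reyes, Block 5→Watson, Block 6→Watson+Fong, Block 7→Santos.
Loads: Reyes 1/1, Yilmaz 2/2, Jensen 1/1, Watson 2/2, Fong 2/2, Santos 2/2.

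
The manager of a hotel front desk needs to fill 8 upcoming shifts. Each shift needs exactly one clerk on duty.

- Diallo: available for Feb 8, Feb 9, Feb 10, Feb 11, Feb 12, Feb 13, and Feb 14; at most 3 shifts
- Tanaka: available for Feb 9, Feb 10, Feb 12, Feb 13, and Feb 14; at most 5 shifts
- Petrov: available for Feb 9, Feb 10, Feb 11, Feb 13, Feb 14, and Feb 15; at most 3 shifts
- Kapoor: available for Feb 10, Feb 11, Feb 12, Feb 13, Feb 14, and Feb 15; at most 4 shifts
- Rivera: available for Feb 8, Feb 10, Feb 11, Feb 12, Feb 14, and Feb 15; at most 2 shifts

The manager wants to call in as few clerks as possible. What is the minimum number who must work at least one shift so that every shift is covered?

8 slots to fill and no one can take more than 5, so at least ⌈8/5⌉ = 2 clerks are needed.
No set of 2 clerks can cover every shift (each such set leaves at least one shift with no one available or exceeds a cap).
Diallo, Tanaka, and Petrov alone can cover everything: Feb 8→Diallo, Feb 9→Tanaka, Feb 10→Tanaka, Feb 11→Diallo, Feb 12→Diallo, Feb 13→Tanaka, Feb 14→Tanaka, Feb 15→Petrov.

3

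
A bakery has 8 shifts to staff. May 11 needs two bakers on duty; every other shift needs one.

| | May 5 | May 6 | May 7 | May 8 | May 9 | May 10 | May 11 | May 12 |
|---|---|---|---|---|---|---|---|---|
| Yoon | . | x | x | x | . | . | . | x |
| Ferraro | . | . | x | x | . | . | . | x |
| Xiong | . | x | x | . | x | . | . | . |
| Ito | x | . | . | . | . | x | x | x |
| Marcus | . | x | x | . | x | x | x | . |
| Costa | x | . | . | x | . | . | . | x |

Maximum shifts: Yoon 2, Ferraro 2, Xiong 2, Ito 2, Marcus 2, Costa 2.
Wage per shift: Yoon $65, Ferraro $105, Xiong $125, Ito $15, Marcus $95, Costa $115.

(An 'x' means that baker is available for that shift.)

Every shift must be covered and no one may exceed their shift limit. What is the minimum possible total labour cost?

$675

May 11 can only be covered by Ito and Marcus, so that assignment is forced.
Picking the cheapest available baker for each shift independently would cost $445, but that ignores the shift limits.
An optimal schedule: May 5→Costa, May 6→Yoon, May 7→Ferraro, May 8→Yoon, May 9→Marcus, May 10→Ito, May 11→Ito+Marcus, May 12→Ferraro.
Total: 115 + 65 + 105 + 65 + 95 + 15 + 15 + 95 + 105 = $675.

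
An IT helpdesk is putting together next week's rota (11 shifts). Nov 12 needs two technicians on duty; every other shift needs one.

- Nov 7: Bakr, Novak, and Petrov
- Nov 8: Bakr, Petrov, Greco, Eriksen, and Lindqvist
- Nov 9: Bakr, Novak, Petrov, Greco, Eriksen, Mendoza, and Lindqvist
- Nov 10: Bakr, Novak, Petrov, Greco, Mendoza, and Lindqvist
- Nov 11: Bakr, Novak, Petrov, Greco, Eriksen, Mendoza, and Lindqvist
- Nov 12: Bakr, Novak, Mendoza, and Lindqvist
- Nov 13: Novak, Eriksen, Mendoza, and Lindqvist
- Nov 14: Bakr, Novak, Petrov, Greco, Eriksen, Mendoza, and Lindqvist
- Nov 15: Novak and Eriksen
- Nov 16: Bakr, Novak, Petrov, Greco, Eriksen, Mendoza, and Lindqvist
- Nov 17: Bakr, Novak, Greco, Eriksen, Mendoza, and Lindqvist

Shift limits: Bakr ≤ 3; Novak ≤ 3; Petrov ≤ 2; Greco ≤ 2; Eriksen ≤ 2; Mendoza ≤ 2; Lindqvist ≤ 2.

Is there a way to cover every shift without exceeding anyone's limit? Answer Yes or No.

Yes

One valid schedule: Nov 7→Bakr, Nov 8→Bakr, Nov 9→Petrov, Nov 10→Bakr, Nov 11→Petrov, Nov 12→Novak+Mendoza, Nov 13→Novak, Nov 14→Greco, Nov 15→Novak, Nov 16→Eriksen, Nov 17→Greco.
Loads: Bakr 3/3, Novak 3/3, Petrov 2/2, Greco 2/2, Eriksen 1/2, Mendoza 1/2, Lindqvist 0/2 — all within limits.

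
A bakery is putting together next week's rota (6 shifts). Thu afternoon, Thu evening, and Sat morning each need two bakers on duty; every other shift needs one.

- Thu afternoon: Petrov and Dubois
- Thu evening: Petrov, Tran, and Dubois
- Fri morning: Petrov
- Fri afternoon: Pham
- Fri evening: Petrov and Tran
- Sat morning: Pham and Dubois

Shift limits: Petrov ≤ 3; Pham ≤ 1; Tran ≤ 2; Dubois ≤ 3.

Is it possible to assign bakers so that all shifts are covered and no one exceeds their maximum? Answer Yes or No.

No

Total capacity is 9 and 9 slots are needed, so capacity alone doesn't rule it out.
Shifts {Fri afternoon, Sat morning} need 3 worker-slots in total, but the bakers available for any of those shifts (Pham and Dubois) can supply at most 2 among them. So no valid schedule exists.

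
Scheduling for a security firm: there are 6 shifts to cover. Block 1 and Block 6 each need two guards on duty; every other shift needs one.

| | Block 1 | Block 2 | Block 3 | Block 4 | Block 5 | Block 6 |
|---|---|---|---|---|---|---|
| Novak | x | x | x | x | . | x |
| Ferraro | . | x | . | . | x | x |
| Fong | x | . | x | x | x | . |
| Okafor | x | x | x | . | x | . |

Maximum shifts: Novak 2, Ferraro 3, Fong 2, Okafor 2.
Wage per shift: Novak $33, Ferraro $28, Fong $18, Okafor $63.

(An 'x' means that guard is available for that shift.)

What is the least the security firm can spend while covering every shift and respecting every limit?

$249

Block 6 can only be covered by Novak and Ferraro, so that assignment is forced.
Picking the cheapest available guard for each shift independently would cost $194, but that ignores the shift limits.
An optimal schedule: Block 1→Fong+Okafor, Block 2→Ferraro, Block 3→Fong, Block 4→Novak, Block 5→Ferraro, Block 6→Novak+Ferraro.
Total: 18 + 63 + 28 + 18 + 33 + 28 + 33 + 28 = $249.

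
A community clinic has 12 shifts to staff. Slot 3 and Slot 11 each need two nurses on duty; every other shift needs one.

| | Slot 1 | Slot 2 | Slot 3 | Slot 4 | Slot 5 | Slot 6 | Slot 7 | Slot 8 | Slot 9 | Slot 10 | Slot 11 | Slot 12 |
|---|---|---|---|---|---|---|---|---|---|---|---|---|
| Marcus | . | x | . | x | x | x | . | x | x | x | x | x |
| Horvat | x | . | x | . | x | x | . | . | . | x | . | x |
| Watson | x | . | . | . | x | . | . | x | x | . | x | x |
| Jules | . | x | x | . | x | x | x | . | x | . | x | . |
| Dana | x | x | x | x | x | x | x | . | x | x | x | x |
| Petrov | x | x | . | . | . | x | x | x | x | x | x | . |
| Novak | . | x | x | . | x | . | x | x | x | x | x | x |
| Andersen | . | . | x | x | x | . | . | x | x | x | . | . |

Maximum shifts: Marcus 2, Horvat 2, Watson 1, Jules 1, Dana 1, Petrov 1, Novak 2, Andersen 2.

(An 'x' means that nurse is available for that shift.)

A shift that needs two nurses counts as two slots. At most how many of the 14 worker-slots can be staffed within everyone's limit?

Total capacity across all nurses is 2+2+1+1+1+1+2+2 = 12, and 14 slots are needed, so at most 12 can be filled.
An assignment achieving 12: Slot 1→Horvat, Slot 2→Marcus, Slot 3→Horvat+Dana, Slot 4→Marcus, Slot 5→Andersen, Slot 6→Petrov, Slot 7→Jules, Slot 8→Watson, Slot 9→Andersen, Slot 10→Novak, Slot 12→Novak.
Loads: Marcus 2/2, Horvat 2/2, Watson 1/1, Jules 1/1, Dana 1/1, Petrov 1/1, Novak 2/2, Andersen 2/2.

12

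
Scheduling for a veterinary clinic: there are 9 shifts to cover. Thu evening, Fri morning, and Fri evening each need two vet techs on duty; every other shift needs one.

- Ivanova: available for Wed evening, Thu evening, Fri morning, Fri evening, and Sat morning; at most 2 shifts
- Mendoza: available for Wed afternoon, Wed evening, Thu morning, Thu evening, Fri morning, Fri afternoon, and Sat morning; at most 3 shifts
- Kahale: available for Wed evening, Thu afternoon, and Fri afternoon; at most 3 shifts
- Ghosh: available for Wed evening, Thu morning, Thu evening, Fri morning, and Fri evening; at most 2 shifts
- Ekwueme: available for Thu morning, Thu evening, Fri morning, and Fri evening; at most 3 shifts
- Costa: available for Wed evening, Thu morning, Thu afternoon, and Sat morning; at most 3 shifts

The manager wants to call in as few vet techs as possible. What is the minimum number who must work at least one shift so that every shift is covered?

5

12 slots to fill and no one can take more than 3, so at least ⌈12/3⌉ = 4 vet techs are needed.
No set of 4 vet techs can cover every shift (each such set leaves at least one shift with no one available or exceeds a cap).
Ivanova, Mendoza, Kahale, Ghosh, and Ekwueme alone can cover everything: Wed afternoon→Mendoza, Wed evening→Kahale, Thu morning→Mendoza, Thu afternoon→Kahale, Thu evening→Ghosh+Ekwueme, Fri morning→Ghosh+Ekwueme, Fri afternoon→Mendoza, Fri evening→Ivanova+Ekwueme, Sat morning→Ivanova.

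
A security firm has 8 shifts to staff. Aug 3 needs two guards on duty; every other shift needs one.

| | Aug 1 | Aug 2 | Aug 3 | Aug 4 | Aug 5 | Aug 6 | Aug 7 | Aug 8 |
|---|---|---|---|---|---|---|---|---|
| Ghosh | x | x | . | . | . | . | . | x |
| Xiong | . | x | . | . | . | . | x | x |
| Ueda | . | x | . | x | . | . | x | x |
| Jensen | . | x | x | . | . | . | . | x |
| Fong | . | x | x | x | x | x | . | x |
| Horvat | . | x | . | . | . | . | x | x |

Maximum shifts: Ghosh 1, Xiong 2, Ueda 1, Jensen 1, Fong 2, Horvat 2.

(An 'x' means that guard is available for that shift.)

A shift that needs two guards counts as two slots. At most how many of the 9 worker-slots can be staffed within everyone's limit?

Total capacity across all guards is 1+2+1+1+2+2 = 9, and 9 slots are needed, so at most 9 can be filled.
Shifts {Aug 3, Aug 5, Aug 6} need 4 slots but only Jensen and Fong are available for them, supplying at most 3 — so at least 1 slot must go unfilled.
An assignment achieving 8: Aug 1→Ghosh, Aug 2→Xiong, Aug 3→Jensen, Aug 4→Ueda, Aug 5→Fong, Aug 6→Fong, Aug 7→Xiong, Aug 8→Horvat.
Loads: Ghosh 1/1, Xiong 2/2, Ueda 1/1, Jensen 1/1, Fong 2/2, Horvat 1/2.

8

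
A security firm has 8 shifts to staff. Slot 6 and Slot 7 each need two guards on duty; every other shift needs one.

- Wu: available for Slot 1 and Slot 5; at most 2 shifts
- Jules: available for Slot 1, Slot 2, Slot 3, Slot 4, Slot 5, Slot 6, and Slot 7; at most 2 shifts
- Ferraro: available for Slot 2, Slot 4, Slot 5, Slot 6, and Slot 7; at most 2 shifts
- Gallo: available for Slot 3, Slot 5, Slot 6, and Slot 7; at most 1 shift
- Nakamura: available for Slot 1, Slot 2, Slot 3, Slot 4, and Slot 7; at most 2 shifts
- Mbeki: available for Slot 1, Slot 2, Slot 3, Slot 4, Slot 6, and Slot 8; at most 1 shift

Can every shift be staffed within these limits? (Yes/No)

Yes

Slot 8 can only be covered by Mbeki, so that assignment is forced.
One valid schedule: Slot 1→Wu, Slot 2→Jules, Slot 3→Jules, Slot 4→Nakamura, Slot 5→Wu, Slot 6→Ferraro+Gallo, Slot 7→Ferraro+Nakamura, Slot 8→Mbeki.
Loads: Wu 2/2, Jules 2/2, Ferraro 2/2, Gallo 1/1, Nakamura 2/2, Mbeki 1/1 — all within limits.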